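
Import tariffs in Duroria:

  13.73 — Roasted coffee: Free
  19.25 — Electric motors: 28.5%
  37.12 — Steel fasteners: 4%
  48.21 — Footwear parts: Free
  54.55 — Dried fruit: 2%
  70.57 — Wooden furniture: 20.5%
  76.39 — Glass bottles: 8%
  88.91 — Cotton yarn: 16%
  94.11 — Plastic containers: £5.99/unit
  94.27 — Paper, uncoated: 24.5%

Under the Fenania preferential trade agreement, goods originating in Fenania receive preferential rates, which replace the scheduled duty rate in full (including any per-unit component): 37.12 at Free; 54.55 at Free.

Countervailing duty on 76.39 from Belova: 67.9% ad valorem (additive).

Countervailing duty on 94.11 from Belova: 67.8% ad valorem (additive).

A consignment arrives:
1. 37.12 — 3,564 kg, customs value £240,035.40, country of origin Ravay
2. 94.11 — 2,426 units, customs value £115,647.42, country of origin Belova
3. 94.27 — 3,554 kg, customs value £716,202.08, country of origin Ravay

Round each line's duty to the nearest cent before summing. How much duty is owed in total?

£278,011.62

Line 1 (37.12, Ravay, 3,564 kg, £240,035.40):
Base rate for 37.12 is 4%.
37.12 has an FTA preferential rate, but origin Ravay is not Fenania; base rate stands.
Duty = £240,035.40 × 4% = £9,601.42.
Line 2 (94.11, Belova, 2,426 units, £115,647.42):
Base rate for 94.11 is £5.99/unit.
Additional duty on 94.11 from Belova: +67.8% ad valorem. Applied ad valorem rate = 67.8%.
Duty = £115,647.42 × 67.8% + 2,426 × £5.99 = £92,940.69.
Line 3 (94.27, Ravay, 3,554 kg, £716,202.08):
Base rate for 94.27 is 24.5%.
Duty = £716,202.08 × 24.5% = £175,469.51.
Total = £9,601.42 + £92,940.69 + £175,469.51 = £278,011.62.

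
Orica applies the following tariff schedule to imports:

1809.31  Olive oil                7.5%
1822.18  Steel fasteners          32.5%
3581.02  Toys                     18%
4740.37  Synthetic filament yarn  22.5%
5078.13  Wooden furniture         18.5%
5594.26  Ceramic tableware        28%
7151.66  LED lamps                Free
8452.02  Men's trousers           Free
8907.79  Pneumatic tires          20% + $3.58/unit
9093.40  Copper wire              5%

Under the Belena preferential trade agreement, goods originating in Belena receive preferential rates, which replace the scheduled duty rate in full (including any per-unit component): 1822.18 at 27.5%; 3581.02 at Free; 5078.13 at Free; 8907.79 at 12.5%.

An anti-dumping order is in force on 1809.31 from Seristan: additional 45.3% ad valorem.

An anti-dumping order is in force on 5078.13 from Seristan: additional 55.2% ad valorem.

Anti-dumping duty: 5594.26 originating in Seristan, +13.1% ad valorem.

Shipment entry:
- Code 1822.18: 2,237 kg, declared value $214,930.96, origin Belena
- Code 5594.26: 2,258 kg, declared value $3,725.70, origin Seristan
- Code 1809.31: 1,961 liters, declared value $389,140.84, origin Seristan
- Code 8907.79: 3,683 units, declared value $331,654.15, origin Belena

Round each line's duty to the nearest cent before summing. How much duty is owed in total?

Line 1 (1822.18, Belena, 2,237 kg, $214,930.96):
Base rate for 1822.18 is 32.5%.
Origin Belena qualifies under the Orica–Belena agreement and 1822.18 is covered: preferential rate 27.5% applies instead.
Duty = $214,930.96 × 27.5% = $59,106.01.
Line 2 (5594.26, Seristan, 2,258 kg, $3,725.70):
Base rate for 5594.26 is 28%.
Additional duty on 5594.26 from Seristan: +13.1%. Applied ad valorem rate: 28% + 13.1% = 41.1%.
Duty = $3,725.70 × 41.1% = $1,531.26.
Line 3 (1809.31, Seristan, 1,961 liters, $389,140.84):
Base rate for 1809.31 is 7.5%.
Additional duty on 1809.31 from Seristan: +45.3%. Applied ad valorem rate: 7.5% + 45.3% = 52.8%.
Duty = $389,140.84 × 52.8% = $205,466.36.
Line 4 (8907.79, Belena, 3,683 units, $331,654.15):
Base rate for 8907.79 is 20% + $3.58/unit.
Origin Belena qualifies under the Orica–Belena agreement and 8907.79 is covered: preferential rate 12.5% applies instead.
Duty = $331,654.15 × 12.5% = $41,456.77.
Total = $59,106.01 + $1,531.26 + $205,466.36 + $41,456.77 = $307,560.40.

$307,560.40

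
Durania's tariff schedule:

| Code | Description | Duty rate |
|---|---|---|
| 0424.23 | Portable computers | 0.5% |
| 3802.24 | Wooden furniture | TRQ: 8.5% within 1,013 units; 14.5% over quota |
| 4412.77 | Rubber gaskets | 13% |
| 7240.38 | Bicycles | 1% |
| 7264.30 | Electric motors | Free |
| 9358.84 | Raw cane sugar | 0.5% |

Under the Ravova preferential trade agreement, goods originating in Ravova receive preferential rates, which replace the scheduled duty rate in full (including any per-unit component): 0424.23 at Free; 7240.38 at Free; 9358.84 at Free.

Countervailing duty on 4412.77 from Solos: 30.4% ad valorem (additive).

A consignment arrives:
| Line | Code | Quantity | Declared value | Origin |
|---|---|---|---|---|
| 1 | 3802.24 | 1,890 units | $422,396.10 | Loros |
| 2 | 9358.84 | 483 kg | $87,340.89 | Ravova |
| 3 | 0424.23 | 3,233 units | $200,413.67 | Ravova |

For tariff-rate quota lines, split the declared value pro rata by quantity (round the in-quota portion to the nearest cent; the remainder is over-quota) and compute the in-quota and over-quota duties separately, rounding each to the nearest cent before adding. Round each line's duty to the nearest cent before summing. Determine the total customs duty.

$47,663.72

Line 1 (3802.24, Loros, 1,890 units, $422,396.10):
Code 3802.24 is under a tariff-rate quota (threshold 1,013 units). In-quota: 1,013 units at 8.5%; over-quota: 877 units at 14.5%.
Pro-rata value split: in-quota = $422,396.10 × 1,013/1,890 = $226,395.37; over-quota = $422,396.10 − $226,395.37 = $196,000.73.
In-quota duty = $226,395.37 × 8.5% = $19,243.61. Over-quota duty = $196,000.73 × 14.5% = $28,420.11.
Line duty = $19,243.61 + $28,420.11 = $47,663.72.
Line 2 (9358.84, Ravova, 483 kg, $87,340.89):
Base rate for 9358.84 is 0.5%.
Origin Ravova qualifies under the Durania–Ravova agreement and 9358.84 is covered: preferential rate Free applies instead.
Duty = $87,340.89 × 0% = $0.00.
Line 3 (0424.23, Ravova, 3,233 units, $200,413.67):
Base rate for 0424.23 is 0.5%.
Origin Ravova qualifies under the Durania–Ravova agreement and 0424.23 is covered: preferential rate Free applies instead.
Duty = $200,413.67 × 0% = $0.00.
Total = $47,663.72 + $0.00 + $0.00 = $47,663.72.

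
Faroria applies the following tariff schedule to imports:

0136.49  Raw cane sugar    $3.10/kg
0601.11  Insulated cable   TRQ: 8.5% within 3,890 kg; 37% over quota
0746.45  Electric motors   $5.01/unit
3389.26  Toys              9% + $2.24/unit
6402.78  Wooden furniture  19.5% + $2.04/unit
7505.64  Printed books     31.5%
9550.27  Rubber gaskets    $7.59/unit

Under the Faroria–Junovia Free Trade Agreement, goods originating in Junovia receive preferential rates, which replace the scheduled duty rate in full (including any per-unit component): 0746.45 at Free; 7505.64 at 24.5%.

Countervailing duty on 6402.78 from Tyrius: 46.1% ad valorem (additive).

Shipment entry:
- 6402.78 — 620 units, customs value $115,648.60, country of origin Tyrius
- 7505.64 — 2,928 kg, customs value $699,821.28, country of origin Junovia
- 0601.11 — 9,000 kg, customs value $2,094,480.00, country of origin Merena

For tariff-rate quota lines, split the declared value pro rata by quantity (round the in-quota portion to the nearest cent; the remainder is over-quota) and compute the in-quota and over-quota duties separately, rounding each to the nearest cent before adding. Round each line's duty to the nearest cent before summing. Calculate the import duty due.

$765,539.06

Line 1 (6402.78, Tyrius, 620 units, $115,648.60):
Base rate for 6402.78 is 19.5% + $2.04/unit.
Additional duty on 6402.78 from Tyrius: +46.1%. Applied ad valorem rate: 19.5% + 46.1% = 65.6%.
Duty = $115,648.60 × 65.6% + 620 × $2.04 = $77,130.28.
Line 2 (7505.64, Junovia, 2,928 kg, $699,821.28):
Base rate for 7505.64 is 31.5%.
Origin Junovia qualifies under the Faroria–Junovia agreement and 7505.64 is covered: preferential rate 24.5% applies instead.
Duty = $699,821.28 × 24.5% = $171,456.21.
Line 3 (0601.11, Merena, 9,000 kg, $2,094,480.00):
Code 0601.11 is under a tariff-rate quota (threshold 3,890 kg). In-quota: 3,890 kg at 8.5%; over-quota: 5,110 kg at 37%.
Pro-rata value split: in-quota = $2,094,480.00 × 3,890/9,000 = $905,280.80; over-quota = $2,094,480.00 − $905,280.80 = $1,189,199.20.
In-quota duty = $905,280.80 × 8.5% = $76,948.87. Over-quota duty = $1,189,199.20 × 37% = $440,003.70.
Line duty = $76,948.87 + $440,003.70 = $516,952.57.
Total = $77,130.28 + $171,456.21 + $516,952.57 = $765,539.06.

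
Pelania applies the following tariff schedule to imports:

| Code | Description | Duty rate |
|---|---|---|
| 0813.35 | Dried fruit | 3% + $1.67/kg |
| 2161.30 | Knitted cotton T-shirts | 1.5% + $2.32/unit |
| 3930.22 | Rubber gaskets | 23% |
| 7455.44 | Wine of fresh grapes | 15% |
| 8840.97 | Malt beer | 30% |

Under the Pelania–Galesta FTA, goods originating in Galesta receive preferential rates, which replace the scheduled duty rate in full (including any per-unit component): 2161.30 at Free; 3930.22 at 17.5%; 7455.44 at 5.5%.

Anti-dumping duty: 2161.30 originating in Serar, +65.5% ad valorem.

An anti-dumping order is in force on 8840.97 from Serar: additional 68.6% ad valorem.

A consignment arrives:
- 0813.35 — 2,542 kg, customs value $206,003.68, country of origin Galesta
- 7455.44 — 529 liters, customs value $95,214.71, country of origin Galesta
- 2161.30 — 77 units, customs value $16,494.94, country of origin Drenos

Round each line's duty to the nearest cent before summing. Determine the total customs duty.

Line 1 (0813.35, Galesta, 2,542 kg, $206,003.68):
Base rate for 0813.35 is 3% + $1.67/kg.
Origin Galesta is the FTA partner but 0813.35 is not on the preference list; base rate stands.
Duty = $206,003.68 × 3% + 2,542 × $1.67 = $10,425.25.
Line 2 (7455.44, Galesta, 529 liters, $95,214.71):
Base rate for 7455.44 is 15%.
Origin Galesta qualifies under the Pelania–Galesta agreement and 7455.44 is covered: preferential rate 5.5% applies instead.
Duty = $95,214.71 × 5.5% = $5,236.81.
Line 3 (2161.30, Drenos, 77 units, $16,494.94):
Base rate for 2161.30 is 1.5% + $2.32/unit.
2161.30 has an FTA preferential rate, but origin Drenos is not Galesta; base rate stands.
The additional-duty order on 2161.30 targets Serar, not Drenos; it does not apply.
Duty = $16,494.94 × 1.5% + 77 × $2.32 = $426.06.
Total = $10,425.25 + $5,236.81 + $426.06 = $16,088.12.

$16,088.12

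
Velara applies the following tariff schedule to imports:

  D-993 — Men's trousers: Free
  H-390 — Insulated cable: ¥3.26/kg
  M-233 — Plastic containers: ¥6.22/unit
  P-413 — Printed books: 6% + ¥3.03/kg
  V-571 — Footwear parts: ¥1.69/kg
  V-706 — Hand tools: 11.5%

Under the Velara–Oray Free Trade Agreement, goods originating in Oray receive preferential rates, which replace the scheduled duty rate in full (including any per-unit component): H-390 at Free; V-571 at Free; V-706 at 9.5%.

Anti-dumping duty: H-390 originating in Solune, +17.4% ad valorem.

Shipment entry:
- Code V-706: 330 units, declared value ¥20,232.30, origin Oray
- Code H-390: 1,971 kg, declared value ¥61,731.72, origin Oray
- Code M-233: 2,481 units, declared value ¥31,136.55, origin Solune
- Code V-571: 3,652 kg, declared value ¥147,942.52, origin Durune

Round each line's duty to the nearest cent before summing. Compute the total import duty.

Line 1 (V-706, Oray, 330 units, ¥20,232.30):
Base rate for V-706 is 11.5%.
Origin Oray qualifies under the Velara–Oray agreement and V-706 is covered: preferential rate 9.5% applies instead.
Duty = ¥20,232.30 × 9.5% = ¥1,922.07.
Line 2 (H-390, Oray, 1,971 kg, ¥61,731.72):
Base rate for H-390 is ¥3.26/kg.
Origin Oray qualifies under the Velara–Oray agreement and H-390 is covered: preferential rate Free applies instead.
The additional-duty order on H-390 targets Solune, not Oray; it does not apply.
Duty = ¥61,731.72 × 0% = ¥0.00.
Line 3 (M-233, Solune, 2,481 units, ¥31,136.55):
Base rate for M-233 is ¥6.22/unit.
Duty = 2,481 × ¥6.22 = ¥15,431.82.
Line 4 (V-571, Durune, 3,652 kg, ¥147,942.52):
Base rate for V-571 is ¥1.69/kg.
V-571 has an FTA preferential rate, but origin Durune is not Oray; base rate stands.
Duty = 3,652 × ¥1.69 = ¥6,171.88.
Total = ¥1,922.07 + ¥0.00 + ¥15,431.82 + ¥6,171.88 = ¥23,525.77.

¥23,525.77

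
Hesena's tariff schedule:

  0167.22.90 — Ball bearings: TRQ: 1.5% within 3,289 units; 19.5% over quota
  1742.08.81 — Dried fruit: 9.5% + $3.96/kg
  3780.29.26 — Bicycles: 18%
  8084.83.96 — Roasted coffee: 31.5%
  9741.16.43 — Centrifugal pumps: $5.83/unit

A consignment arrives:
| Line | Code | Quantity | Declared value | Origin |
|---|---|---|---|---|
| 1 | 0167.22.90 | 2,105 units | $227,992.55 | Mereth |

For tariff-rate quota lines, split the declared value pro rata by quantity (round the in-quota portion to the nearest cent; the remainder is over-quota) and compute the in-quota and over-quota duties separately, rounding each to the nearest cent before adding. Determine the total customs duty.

Line 1 (0167.22.90, Mereth, 2,105 units, $227,992.55):
Code 0167.22.90 is under a tariff-rate quota (threshold 3,289 units). Quantity 2,105 units is within the quota, so the in-quota rate 1.5% applies to the full value.
Duty = $227,992.55 × 1.5% = $3,419.89.

$3,419.89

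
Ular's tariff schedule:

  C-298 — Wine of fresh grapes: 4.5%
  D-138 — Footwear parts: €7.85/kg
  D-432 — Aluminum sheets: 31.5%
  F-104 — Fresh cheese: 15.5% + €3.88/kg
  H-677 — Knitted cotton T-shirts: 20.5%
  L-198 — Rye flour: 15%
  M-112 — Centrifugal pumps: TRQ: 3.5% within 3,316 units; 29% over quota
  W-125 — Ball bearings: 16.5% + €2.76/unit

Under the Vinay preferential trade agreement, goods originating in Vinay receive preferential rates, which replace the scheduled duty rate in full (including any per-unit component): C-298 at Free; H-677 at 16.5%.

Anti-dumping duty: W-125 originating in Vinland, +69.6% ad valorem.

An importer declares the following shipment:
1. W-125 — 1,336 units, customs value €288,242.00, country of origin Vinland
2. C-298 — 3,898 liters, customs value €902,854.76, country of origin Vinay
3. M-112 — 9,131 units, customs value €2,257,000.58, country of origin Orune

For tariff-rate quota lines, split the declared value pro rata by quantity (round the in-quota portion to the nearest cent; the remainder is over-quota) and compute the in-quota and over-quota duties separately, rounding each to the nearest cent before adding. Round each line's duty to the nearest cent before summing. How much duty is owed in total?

Line 1 (W-125, Vinland, 1,336 units, €288,242.00):
Base rate for W-125 is 16.5% + €2.76/unit.
Additional duty on W-125 from Vinland: +69.6%. Applied ad valorem rate: 16.5% + 69.6% = 86.1%.
Duty = €288,242.00 × 86.1% + 1,336 × €2.76 = €251,863.72.
Line 2 (C-298, Vinay, 3,898 liters, €902,854.76):
Base rate for C-298 is 4.5%.
Origin Vinay qualifies under the Ular–Vinay agreement and C-298 is covered: preferential rate Free applies instead.
Duty = €902,854.76 × 0% = €0.00.
Line 3 (M-112, Orune, 9,131 units, €2,257,000.58):
Code M-112 is under a tariff-rate quota (threshold 3,316 units). In-quota: 3,316 units at 3.5%; over-quota: 5,815 units at 29%.
Pro-rata value split: in-quota = €2,257,000.58 × 3,316/9,131 = €819,648.88; over-quota = €2,257,000.58 − €819,648.88 = €1,437,351.70.
In-quota duty = €819,648.88 × 3.5% = €28,687.71. Over-quota duty = €1,437,351.70 × 29% = €416,831.99.
Line duty = €28,687.71 + €416,831.99 = €445,519.70.
Total = €251,863.72 + €0.00 + €445,519.70 = €697,383.42.

€697,383.42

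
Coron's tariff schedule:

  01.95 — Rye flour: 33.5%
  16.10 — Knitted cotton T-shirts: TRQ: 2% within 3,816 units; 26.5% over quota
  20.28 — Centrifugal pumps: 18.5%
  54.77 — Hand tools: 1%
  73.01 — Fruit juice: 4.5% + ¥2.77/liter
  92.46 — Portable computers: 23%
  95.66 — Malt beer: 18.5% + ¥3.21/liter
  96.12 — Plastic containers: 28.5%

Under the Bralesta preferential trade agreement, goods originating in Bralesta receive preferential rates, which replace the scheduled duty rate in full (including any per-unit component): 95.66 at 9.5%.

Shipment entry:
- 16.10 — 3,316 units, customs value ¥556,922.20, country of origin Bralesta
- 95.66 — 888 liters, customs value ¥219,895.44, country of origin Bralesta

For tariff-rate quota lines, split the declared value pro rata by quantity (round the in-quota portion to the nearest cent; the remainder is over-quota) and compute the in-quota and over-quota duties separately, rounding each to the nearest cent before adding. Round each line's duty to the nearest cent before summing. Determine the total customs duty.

¥32,028.51

Line 1 (16.10, Bralesta, 3,316 units, ¥556,922.20):
Code 16.10 is under a tariff-rate quota (threshold 3,816 units). Quantity 3,316 units is within the quota, so the in-quota rate 2% applies to the full value.
Duty = ¥556,922.20 × 2% = ¥11,138.44.
Line 2 (95.66, Bralesta, 888 liters, ¥219,895.44):
Base rate for 95.66 is 18.5% + ¥3.21/liter.
Origin Bralesta qualifies under the Coron–Bralesta agreement and 95.66 is covered: preferential rate 9.5% applies instead.
Duty = ¥219,895.44 × 9.5% = ¥20,890.07.
Total = ¥11,138.44 + ¥20,890.07 = ¥32,028.51.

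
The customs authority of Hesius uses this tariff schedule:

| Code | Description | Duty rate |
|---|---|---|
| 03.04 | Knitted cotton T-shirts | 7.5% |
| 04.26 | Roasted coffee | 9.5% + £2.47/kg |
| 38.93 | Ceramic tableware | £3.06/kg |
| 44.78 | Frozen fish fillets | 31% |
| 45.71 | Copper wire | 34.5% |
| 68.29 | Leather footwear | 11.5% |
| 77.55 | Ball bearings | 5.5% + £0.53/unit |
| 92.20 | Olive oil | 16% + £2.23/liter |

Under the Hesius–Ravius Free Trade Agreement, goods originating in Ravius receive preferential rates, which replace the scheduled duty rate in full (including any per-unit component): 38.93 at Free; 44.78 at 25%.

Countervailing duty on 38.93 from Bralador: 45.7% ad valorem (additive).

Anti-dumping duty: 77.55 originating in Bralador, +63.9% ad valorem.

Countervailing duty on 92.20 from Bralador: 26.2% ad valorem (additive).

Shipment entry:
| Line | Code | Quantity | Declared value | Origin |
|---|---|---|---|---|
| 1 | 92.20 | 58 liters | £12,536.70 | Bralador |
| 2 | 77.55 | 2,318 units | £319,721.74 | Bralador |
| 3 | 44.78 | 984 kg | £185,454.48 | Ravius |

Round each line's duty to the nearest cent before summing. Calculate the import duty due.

Line 1 (92.20, Bralador, 58 liters, £12,536.70):
Base rate for 92.20 is 16% + £2.23/liter.
Additional duty on 92.20 from Bralador: +26.2%. Applied ad valorem rate: 16% + 26.2% = 42.2%.
Duty = £12,536.70 × 42.2% + 58 × £2.23 = £5,419.83.
Line 2 (77.55, Bralador, 2,318 units, £319,721.74):
Base rate for 77.55 is 5.5% + £0.53/unit.
Additional duty on 77.55 from Bralador: +63.9%. Applied ad valorem rate: 5.5% + 63.9% = 69.4%.
Duty = £319,721.74 × 69.4% + 2,318 × £0.53 = £223,115.43.
Line 3 (44.78, Ravius, 984 kg, £185,454.48):
Base rate for 44.78 is 31%.
Origin Ravius qualifies under the Hesius–Ravius agreement and 44.78 is covered: preferential rate 25% applies instead.
Duty = £185,454.48 × 25% = £46,363.62.
Total = £5,419.83 + £223,115.43 + £46,363.62 = £274,898.88.

£274,898.88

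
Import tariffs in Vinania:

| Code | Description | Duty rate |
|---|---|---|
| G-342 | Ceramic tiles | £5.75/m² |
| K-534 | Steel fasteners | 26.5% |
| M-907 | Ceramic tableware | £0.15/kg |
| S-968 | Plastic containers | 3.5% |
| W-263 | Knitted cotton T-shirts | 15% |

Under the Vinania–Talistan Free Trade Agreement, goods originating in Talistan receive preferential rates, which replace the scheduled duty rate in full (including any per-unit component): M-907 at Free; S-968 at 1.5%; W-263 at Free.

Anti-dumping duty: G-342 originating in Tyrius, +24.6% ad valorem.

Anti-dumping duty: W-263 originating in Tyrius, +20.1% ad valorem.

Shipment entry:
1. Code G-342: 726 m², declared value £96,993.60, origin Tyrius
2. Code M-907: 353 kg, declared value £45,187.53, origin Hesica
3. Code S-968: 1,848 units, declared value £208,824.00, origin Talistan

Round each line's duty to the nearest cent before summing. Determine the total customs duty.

Line 1 (G-342, Tyrius, 726 m², £96,993.60):
Base rate for G-342 is £5.75/m².
Additional duty on G-342 from Tyrius: +24.6% ad valorem. Applied ad valorem rate = 24.6%.
Duty = £96,993.60 × 24.6% + 726 × £5.75 = £28,034.93.
Line 2 (M-907, Hesica, 353 kg, £45,187.53):
Base rate for M-907 is £0.15/kg.
M-907 has an FTA preferential rate, but origin Hesica is not Talistan; base rate stands.
Duty = 353 × £0.15 = £52.95.
Line 3 (S-968, Talistan, 1,848 units, £208,824.00):
Base rate for S-968 is 3.5%.
Origin Talistan qualifies under the Vinania–Talistan agreement and S-968 is covered: preferential rate 1.5% applies instead.
Duty = £208,824.00 × 1.5% = £3,132.36.
Total = £28,034.93 + £52.95 + £3,132.36 = £31,220.24.

£31,220.24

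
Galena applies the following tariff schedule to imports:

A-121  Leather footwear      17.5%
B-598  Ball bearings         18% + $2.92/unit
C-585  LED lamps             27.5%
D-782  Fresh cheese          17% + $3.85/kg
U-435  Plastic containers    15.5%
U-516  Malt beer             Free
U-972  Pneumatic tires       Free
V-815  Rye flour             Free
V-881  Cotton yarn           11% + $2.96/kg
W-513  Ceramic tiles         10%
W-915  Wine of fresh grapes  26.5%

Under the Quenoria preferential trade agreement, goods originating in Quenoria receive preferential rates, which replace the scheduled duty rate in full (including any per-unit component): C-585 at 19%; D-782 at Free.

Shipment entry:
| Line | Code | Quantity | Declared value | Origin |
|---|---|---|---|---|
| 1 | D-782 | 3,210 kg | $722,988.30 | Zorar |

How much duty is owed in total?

$135,266.51

Line 1 (D-782, Zorar, 3,210 kg, $722,988.30):
Base rate for D-782 is 17% + $3.85/kg.
D-782 has an FTA preferential rate, but origin Zorar is not Quenoria; base rate stands.
Duty = $722,988.30 × 17% + 3,210 × $3.85 = $135,266.51.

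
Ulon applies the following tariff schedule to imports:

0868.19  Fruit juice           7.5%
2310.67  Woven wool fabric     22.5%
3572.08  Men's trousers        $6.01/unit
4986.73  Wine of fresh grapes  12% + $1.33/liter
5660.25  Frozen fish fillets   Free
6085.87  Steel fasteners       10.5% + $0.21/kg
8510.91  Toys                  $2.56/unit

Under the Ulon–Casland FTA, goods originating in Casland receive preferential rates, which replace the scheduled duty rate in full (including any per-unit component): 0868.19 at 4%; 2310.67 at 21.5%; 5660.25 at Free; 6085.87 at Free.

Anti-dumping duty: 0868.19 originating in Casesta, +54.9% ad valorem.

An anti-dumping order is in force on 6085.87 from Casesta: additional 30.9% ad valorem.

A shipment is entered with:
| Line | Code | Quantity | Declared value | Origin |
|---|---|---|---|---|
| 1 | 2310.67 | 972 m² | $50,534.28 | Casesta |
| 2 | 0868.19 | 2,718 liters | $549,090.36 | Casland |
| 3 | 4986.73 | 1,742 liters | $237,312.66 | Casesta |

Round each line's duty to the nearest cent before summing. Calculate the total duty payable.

$64,128.20

Line 1 (2310.67, Casesta, 972 m², $50,534.28):
Base rate for 2310.67 is 22.5%.
2310.67 has an FTA preferential rate, but origin Casesta is not Casland; base rate stands.
Duty = $50,534.28 × 22.5% = $11,370.21.
Line 2 (0868.19, Casland, 2,718 liters, $549,090.36):
Base rate for 0868.19 is 7.5%.
Origin Casland qualifies under the Ulon–Casland agreement and 0868.19 is covered: preferential rate 4% applies instead.
The additional-duty order on 0868.19 targets Casesta, not Casland; it does not apply.
Duty = $549,090.36 × 4% = $21,963.61.
Line 3 (4986.73, Casesta, 1,742 liters, $237,312.66):
Base rate for 4986.73 is 12% + $1.33/liter.
Duty = $237,312.66 × 12% + 1,742 × $1.33 = $30,794.38.
Total = $11,370.21 + $21,963.61 + $30,794.38 = $64,128.20.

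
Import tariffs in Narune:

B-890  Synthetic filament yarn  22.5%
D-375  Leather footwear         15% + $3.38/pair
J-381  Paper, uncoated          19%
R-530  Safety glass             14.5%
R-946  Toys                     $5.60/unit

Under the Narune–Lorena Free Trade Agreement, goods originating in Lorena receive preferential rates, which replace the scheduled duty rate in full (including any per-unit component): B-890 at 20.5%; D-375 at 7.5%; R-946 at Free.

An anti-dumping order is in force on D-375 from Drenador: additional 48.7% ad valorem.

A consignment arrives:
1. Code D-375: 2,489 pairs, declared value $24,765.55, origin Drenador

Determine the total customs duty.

$24,188.48

Line 1 (D-375, Drenador, 2,489 pairs, $24,765.55):
Base rate for D-375 is 15% + $3.38/pair.
D-375 has an FTA preferential rate, but origin Drenador is not Lorena; base rate stands.
Additional duty on D-375 from Drenador: +48.7%. Applied ad valorem rate: 15% + 48.7% = 63.7%.
Duty = $24,765.55 × 63.7% + 2,489 × $3.38 = $24,188.48.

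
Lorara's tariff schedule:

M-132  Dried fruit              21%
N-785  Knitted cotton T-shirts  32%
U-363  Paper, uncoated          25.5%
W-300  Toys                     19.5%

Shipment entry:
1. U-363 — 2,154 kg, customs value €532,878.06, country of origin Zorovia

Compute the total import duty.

Line 1 (U-363, Zorovia, 2,154 kg, €532,878.06):
Base rate for U-363 is 25.5%.
Duty = €532,878.06 × 25.5% = €135,883.91.

€135,883.91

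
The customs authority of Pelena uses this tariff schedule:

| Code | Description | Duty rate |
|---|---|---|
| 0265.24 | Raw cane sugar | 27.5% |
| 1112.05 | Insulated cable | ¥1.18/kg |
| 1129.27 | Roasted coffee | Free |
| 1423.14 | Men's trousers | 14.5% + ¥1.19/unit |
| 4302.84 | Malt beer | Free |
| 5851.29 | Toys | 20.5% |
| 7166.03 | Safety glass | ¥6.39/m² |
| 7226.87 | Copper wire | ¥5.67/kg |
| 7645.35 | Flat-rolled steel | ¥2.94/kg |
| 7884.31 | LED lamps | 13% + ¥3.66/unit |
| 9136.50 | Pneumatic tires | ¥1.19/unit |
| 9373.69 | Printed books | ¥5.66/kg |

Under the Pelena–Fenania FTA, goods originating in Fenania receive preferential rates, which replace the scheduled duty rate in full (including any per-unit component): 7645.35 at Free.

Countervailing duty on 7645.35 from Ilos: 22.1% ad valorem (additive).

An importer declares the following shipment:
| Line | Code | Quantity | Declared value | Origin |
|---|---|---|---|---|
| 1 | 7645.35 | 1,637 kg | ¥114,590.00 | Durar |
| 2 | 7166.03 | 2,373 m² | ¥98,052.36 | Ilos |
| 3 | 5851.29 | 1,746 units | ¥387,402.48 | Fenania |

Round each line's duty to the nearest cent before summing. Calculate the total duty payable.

Line 1 (7645.35, Durar, 1,637 kg, ¥114,590.00):
Base rate for 7645.35 is ¥2.94/kg.
7645.35 has an FTA preferential rate, but origin Durar is not Fenania; base rate stands.
The additional-duty order on 7645.35 targets Ilos, not Durar; it does not apply.
Duty = 1,637 × ¥2.94 = ¥4,812.78.
Line 2 (7166.03, Ilos, 2,373 m², ¥98,052.36):
Base rate for 7166.03 is ¥6.39/m².
Duty = 2,373 × ¥6.39 = ¥15,163.47.
Line 3 (5851.29, Fenania, 1,746 units, ¥387,402.48):
Base rate for 5851.29 is 20.5%.
Origin Fenania is the FTA partner but 5851.29 is not on the preference list; base rate stands.
Duty = ¥387,402.48 × 20.5% = ¥79,417.51.
Total = ¥4,812.78 + ¥15,163.47 + ¥79,417.51 = ¥99,393.76.

¥99,393.76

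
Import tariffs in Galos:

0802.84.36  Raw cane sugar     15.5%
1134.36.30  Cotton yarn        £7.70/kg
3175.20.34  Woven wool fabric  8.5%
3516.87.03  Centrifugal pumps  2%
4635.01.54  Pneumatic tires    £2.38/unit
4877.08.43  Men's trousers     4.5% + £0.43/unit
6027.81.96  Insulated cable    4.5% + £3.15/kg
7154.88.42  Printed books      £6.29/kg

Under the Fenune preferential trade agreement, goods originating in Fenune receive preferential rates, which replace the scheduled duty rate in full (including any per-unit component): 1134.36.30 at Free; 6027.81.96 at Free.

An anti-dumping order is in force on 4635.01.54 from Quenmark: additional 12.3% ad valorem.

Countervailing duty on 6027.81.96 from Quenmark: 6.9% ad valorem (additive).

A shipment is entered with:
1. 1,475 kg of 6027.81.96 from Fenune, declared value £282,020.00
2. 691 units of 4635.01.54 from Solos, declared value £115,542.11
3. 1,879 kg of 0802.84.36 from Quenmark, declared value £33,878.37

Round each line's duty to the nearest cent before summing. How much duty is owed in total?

£6,895.73

Line 1 (6027.81.96, Fenune, 1,475 kg, £282,020.00):
Base rate for 6027.81.96 is 4.5% + £3.15/kg.
Origin Fenune qualifies under the Galos–Fenune agreement and 6027.81.96 is covered: preferential rate Free applies instead.
The additional-duty order on 6027.81.96 targets Quenmark, not Fenune; it does not apply.
Duty = £282,020.00 × 0% = £0.00.
Line 2 (4635.01.54, Solos, 691 units, £115,542.11):
Base rate for 4635.01.54 is £2.38/unit.
The additional-duty order on 4635.01.54 targets Quenmark, not Solos; it does not apply.
Duty = 691 × £2.38 = £1,644.58.
Line 3 (0802.84.36, Quenmark, 1,879 kg, £33,878.37):
Base rate for 0802.84.36 is 15.5%.
Duty = £33,878.37 × 15.5% = £5,251.15.
Total = £0.00 + £1,644.58 + £5,251.15 = £6,895.73.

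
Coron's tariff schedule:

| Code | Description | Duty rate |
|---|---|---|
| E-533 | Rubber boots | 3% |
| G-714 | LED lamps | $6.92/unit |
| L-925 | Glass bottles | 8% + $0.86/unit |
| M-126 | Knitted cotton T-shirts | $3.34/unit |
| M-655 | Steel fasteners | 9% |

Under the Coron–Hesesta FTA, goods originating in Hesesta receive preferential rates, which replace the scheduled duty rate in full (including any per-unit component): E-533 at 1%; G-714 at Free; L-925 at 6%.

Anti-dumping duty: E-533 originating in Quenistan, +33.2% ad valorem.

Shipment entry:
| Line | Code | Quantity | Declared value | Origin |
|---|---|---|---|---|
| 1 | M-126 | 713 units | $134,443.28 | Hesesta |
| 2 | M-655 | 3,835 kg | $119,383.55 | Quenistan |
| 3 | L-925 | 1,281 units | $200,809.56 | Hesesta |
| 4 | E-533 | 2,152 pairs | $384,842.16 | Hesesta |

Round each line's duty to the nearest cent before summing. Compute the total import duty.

$29,022.93

Line 1 (M-126, Hesesta, 713 units, $134,443.28):
Base rate for M-126 is $3.34/unit.
Origin Hesesta is the FTA partner but M-126 is not on the preference list; base rate stands.
Duty = 713 × $3.34 = $2,381.42.
Line 2 (M-655, Quenistan, 3,835 kg, $119,383.55):
Base rate for M-655 is 9%.
Duty = $119,383.55 × 9% = $10,744.52.
Line 3 (L-925, Hesesta, 1,281 units, $200,809.56):
Base rate for L-925 is 8% + $0.86/unit.
Origin Hesesta qualifies under the Coron–Hesesta agreement and L-925 is covered: preferential rate 6% applies instead.
Duty = $200,809.56 × 6% = $12,048.57.
Line 4 (E-533, Hesesta, 2,152 pairs, $384,842.16):
Base rate for E-533 is 3%.
Origin Hesesta qualifies under the Coron–Hesesta agreement and E-533 is covered: preferential rate 1% applies instead.
The additional-duty order on E-533 targets Quenistan, not Hesesta; it does not apply.
Duty = $384,842.16 × 1% = $3,848.42.
Total = $2,381.42 + $10,744.52 + $12,048.57 + $3,848.42 = $29,022.93.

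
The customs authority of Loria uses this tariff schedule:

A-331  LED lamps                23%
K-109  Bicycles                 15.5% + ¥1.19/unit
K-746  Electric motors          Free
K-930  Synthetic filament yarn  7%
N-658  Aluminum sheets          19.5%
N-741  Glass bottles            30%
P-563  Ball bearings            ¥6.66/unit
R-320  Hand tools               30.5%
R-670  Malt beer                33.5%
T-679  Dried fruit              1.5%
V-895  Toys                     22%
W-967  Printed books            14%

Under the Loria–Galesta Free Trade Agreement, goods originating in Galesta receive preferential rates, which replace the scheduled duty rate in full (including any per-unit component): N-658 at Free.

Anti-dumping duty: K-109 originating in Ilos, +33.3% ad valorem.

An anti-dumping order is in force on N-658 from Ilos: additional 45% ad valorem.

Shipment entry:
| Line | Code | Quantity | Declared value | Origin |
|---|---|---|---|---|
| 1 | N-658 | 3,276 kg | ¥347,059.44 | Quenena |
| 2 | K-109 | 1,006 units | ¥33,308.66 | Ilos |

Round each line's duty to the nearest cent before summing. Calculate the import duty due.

Line 1 (N-658, Quenena, 3,276 kg, ¥347,059.44):
Base rate for N-658 is 19.5%.
N-658 has an FTA preferential rate, but origin Quenena is not Galesta; base rate stands.
The additional-duty order on N-658 targets Ilos, not Quenena; it does not apply.
Duty = ¥347,059.44 × 19.5% = ¥67,676.59.
Line 2 (K-109, Ilos, 1,006 units, ¥33,308.66):
Base rate for K-109 is 15.5% + ¥1.19/unit.
Additional duty on K-109 from Ilos: +33.3%. Applied ad valorem rate: 15.5% + 33.3% = 48.8%.
Duty = ¥33,308.66 × 48.8% + 1,006 × ¥1.19 = ¥17,451.77.
Total = ¥67,676.59 + ¥17,451.77 = ¥85,128.36.

¥85,128.36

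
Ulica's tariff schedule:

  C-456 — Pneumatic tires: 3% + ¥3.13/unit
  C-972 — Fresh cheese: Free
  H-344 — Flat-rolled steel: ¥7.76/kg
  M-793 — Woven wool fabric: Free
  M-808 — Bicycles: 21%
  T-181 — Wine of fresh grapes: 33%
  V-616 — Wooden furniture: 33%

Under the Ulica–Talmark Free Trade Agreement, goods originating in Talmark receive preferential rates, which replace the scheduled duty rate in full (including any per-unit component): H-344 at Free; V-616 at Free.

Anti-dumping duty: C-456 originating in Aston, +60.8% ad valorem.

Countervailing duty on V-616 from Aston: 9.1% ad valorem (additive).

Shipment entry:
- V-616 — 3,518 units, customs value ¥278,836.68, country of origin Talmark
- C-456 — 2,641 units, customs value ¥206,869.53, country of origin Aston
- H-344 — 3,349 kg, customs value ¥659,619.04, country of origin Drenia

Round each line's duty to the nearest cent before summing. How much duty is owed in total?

Line 1 (V-616, Talmark, 3,518 units, ¥278,836.68):
Base rate for V-616 is 33%.
Origin Talmark qualifies under the Ulica–Talmark agreement and V-616 is covered: preferential rate Free applies instead.
The additional-duty order on V-616 targets Aston, not Talmark; it does not apply.
Duty = ¥278,836.68 × 0% = ¥0.00.
Line 2 (C-456, Aston, 2,641 units, ¥206,869.53):
Base rate for C-456 is 3% + ¥3.13/unit.
Additional duty on C-456 from Aston: +60.8%. Applied ad valorem rate: 3% + 60.8% = 63.8%.
Duty = ¥206,869.53 × 63.8% + 2,641 × ¥3.13 = ¥140,249.09.
Line 3 (H-344, Drenia, 3,349 kg, ¥659,619.04):
Base rate for H-344 is ¥7.76/kg.
H-344 has an FTA preferential rate, but origin Drenia is not Talmark; base rate stands.
Duty = 3,349 × ¥7.76 = ¥25,988.24.
Total = ¥0.00 + ¥140,249.09 + ¥25,988.24 = ¥166,237.33.

¥166,237.33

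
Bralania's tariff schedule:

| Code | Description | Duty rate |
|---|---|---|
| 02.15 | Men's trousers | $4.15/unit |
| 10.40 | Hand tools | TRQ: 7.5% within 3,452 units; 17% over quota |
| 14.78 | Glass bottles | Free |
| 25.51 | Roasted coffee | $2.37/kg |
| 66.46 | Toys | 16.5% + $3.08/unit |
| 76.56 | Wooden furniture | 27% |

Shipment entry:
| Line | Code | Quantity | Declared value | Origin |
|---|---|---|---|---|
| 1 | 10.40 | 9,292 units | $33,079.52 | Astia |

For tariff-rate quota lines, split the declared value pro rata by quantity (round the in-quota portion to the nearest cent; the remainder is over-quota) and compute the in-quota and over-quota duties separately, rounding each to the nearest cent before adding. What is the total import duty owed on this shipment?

$4,456.05

Line 1 (10.40, Astia, 9,292 units, $33,079.52):
Code 10.40 is under a tariff-rate quota (threshold 3,452 units). In-quota: 3,452 units at 7.5%; over-quota: 5,840 units at 17%.
Pro-rata value split: in-quota = $33,079.52 × 3,452/9,292 = $12,289.12; over-quota = $33,079.52 − $12,289.12 = $20,790.40.
In-quota duty = $12,289.12 × 7.5% = $921.68. Over-quota duty = $20,790.40 × 17% = $3,534.37.
Line duty = $921.68 + $3,534.37 = $4,456.05.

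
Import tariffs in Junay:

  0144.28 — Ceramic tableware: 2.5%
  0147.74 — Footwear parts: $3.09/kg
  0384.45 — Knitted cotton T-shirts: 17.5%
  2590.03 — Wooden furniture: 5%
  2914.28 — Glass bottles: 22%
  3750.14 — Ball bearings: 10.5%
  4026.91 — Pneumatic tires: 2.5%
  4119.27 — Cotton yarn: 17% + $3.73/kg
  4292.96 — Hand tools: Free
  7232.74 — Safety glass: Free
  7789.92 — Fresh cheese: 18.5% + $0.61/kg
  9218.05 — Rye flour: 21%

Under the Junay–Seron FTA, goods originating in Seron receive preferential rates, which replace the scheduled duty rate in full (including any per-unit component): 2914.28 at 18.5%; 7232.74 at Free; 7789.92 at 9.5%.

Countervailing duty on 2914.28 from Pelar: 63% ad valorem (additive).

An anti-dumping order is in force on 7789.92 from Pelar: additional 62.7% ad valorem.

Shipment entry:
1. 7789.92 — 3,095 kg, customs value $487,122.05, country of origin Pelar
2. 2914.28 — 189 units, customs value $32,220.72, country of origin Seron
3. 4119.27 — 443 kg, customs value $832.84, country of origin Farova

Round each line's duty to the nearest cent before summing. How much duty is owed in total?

$405,185.85

Line 1 (7789.92, Pelar, 3,095 kg, $487,122.05):
Base rate for 7789.92 is 18.5% + $0.61/kg.
7789.92 has an FTA preferential rate, but origin Pelar is not Seron; base rate stands.
Additional duty on 7789.92 from Pelar: +62.7%. Applied ad valorem rate: 18.5% + 62.7% = 81.2%.
Duty = $487,122.05 × 81.2% + 3,095 × $0.61 = $397,431.05.
Line 2 (2914.28, Seron, 189 units, $32,220.72):
Base rate for 2914.28 is 22%.
Origin Seron qualifies under the Junay–Seron agreement and 2914.28 is covered: preferential rate 18.5% applies instead.
The additional-duty order on 2914.28 targets Pelar, not Seron; it does not apply.
Duty = $32,220.72 × 18.5% = $5,960.83.
Line 3 (4119.27, Farova, 443 kg, $832.84):
Base rate for 4119.27 is 17% + $3.73/kg.
Duty = $832.84 × 17% + 443 × $3.73 = $1,793.97.
Total = $397,431.05 + $5,960.83 + $1,793.97 = $405,185.85.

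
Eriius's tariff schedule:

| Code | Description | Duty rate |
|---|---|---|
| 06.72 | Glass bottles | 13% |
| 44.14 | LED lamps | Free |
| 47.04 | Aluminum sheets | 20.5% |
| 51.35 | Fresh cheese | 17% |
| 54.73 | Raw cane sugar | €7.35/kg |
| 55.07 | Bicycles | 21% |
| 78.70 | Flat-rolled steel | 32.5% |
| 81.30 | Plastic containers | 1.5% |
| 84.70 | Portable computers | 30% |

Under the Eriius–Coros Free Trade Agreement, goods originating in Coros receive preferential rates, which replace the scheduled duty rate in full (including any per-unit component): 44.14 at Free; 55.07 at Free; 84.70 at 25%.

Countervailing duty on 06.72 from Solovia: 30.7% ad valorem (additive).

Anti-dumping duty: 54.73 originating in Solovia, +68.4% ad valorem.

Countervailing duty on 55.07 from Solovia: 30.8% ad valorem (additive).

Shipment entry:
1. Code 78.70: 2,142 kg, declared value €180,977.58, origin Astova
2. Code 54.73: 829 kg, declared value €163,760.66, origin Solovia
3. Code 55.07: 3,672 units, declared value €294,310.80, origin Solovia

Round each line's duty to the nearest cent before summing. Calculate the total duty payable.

€329,376.14

Line 1 (78.70, Astova, 2,142 kg, €180,977.58):
Base rate for 78.70 is 32.5%.
Duty = €180,977.58 × 32.5% = €58,817.71.
Line 2 (54.73, Solovia, 829 kg, €163,760.66):
Base rate for 54.73 is €7.35/kg.
Additional duty on 54.73 from Solovia: +68.4% ad valorem. Applied ad valorem rate = 68.4%.
Duty = €163,760.66 × 68.4% + 829 × €7.35 = €118,105.44.
Line 3 (55.07, Solovia, 3,672 units, €294,310.80):
Base rate for 55.07 is 21%.
55.07 has an FTA preferential rate, but origin Solovia is not Coros; base rate stands.
Additional duty on 55.07 from Solovia: +30.8%. Applied ad valorem rate: 21% + 30.8% = 51.8%.
Duty = €294,310.80 × 51.8% = €152,452.99.
Total = €58,817.71 + €118,105.44 + €152,452.99 = €329,376.14.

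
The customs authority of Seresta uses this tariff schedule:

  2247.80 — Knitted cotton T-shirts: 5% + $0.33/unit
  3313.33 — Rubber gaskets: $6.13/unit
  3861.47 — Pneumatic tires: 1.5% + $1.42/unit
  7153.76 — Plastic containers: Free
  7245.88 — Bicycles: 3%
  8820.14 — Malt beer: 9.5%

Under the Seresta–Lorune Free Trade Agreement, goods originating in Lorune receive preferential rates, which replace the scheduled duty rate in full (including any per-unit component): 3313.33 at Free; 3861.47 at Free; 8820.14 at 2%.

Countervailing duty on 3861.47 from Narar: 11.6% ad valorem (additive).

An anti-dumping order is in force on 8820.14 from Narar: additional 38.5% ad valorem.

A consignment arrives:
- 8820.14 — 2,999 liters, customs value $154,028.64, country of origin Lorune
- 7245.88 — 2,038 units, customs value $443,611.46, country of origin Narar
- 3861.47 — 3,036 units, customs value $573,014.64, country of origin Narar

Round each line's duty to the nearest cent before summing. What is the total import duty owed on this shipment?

$95,764.95

Line 1 (8820.14, Lorune, 2,999 liters, $154,028.64):
Base rate for 8820.14 is 9.5%.
Origin Lorune qualifies under the Seresta–Lorune agreement and 8820.14 is covered: preferential rate 2% applies instead.
The additional-duty order on 8820.14 targets Narar, not Lorune; it does not apply.
Duty = $154,028.64 × 2% = $3,080.57.
Line 2 (7245.88, Narar, 2,038 units, $443,611.46):
Base rate for 7245.88 is 3%.
Duty = $443,611.46 × 3% = $13,308.34.
Line 3 (3861.47, Narar, 3,036 units, $573,014.64):
Base rate for 3861.47 is 1.5% + $1.42/unit.
3861.47 has an FTA preferential rate, but origin Narar is not Lorune; base rate stands.
Additional duty on 3861.47 from Narar: +11.6%. Applied ad valorem rate: 1.5% + 11.6% = 13.1%.
Duty = $573,014.64 × 13.1% + 3,036 × $1.42 = $79,376.04.
Total = $3,080.57 + $13,308.34 + $79,376.04 = $95,764.95.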